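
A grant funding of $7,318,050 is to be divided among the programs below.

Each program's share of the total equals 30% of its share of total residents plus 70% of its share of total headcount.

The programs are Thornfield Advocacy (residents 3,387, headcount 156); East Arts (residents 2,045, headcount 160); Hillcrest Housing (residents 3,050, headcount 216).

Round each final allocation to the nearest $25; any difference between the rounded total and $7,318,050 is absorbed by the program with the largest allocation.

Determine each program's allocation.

Thornfield Advocacy: $2,378,800; East Arts: $2,069,950; Hillcrest Housing: $2,869,300

Residents total 8,482; headcount total 532.
Composite weights (30% residents + 70% headcount): Thornfield Advocacy 0.3251; East Arts 0.2829; Hillcrest Housing 0.3921.
Proportional shares: Thornfield Advocacy 2,378,790.83; East Arts 2,069,954.02; Hillcrest Housing 2,869,305.15.
After rounding ($25): Thornfield Advocacy $2,378,800; East Arts $2,069,950; Hillcrest Housing $2,869,300. Sum = $7,318,050.
Rounded total matches; no reconciliation needed.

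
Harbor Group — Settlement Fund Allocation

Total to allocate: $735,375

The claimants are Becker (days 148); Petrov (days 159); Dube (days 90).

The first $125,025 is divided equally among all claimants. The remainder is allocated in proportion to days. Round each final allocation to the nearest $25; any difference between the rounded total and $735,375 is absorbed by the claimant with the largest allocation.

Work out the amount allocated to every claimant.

Equal tier: $125,025 ÷ 3 = $41,675 apiece.
Remainder $610,350 by days (total 397): Becker 227,536.02 → $227,525; Petrov 244,447.48 → $244,450; Dube 138,366.50 → $138,375.
Totals: Becker $41,675 + $227,525 = $269,200; Petrov $41,675 + $244,450 = $286,125; Dube $41,675 + $138,375 = $180,050.

Becker: $269,200 | Petrov: $286,125 | Dube: $180,050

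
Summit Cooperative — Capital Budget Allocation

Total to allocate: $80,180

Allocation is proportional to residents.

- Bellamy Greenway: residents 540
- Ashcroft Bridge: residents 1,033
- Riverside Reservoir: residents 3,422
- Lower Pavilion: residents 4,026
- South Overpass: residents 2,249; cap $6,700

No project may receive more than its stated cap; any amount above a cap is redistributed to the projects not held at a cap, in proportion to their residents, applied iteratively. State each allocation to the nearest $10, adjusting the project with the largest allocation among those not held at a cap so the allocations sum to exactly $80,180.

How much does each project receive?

Combined residents = 11,270.
Pro-rata shares before constraints: Bellamy Greenway 3,841.81; Ashcroft Bridge 7,349.24; Riverside Reservoir 24,345.69; Lower Pavilion 28,642.83; South Overpass 16,000.43.
Cap binds for South Overpass ($6,700); balance $73,480 reallocated over remaining residents 9,021.
Redistributed shares: Bellamy Greenway 4,398.54 → $4,400; Ashcroft Bridge 8,414.24 → $8,410; Riverside Reservoir 27,873.69 → $27,870; Lower Pavilion 32,793.54 → $32,790.
Rounding difference +$10 applied to Lower Pavilion → $32,800.

Bellamy Greenway: $4,400 | Ashcroft Bridge: $8,410 | Riverside Reservoir: $27,870 | Lower Pavilion: $32,800 | South Overpass: $6,700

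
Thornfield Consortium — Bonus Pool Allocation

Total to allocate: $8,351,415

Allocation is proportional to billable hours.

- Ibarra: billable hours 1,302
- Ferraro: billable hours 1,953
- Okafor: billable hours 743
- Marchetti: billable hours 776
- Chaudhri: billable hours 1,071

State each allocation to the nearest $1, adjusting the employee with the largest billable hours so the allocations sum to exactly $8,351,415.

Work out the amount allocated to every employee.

Ibarra: $1,860,315 | Ferraro: $2,790,474 | Okafor: $1,061,608 | Marchetti: $1,108,759 | Chaudhri: $1,530,259

Total billable hours = 1,302 + 1,953 + 743 + 776 + 1,071 = 5,845.
Raw shares: Ibarra 1,860,315.20; Ferraro 2,790,472.80; Okafor 1,061,608.44; Marchetti 1,108,759.29; Chaudhri 1,530,259.28.
After rounding ($1): Ibarra $1,860,315; Ferraro $2,790,473; Okafor $1,061,608; Marchetti $1,108,759; Chaudhri $1,530,259. Sum = $8,351,414.
Difference $8,351,415 − $8,351,414 = +$1 applied to largest billable hours (Ferraro): Ferraro becomes $2,790,474.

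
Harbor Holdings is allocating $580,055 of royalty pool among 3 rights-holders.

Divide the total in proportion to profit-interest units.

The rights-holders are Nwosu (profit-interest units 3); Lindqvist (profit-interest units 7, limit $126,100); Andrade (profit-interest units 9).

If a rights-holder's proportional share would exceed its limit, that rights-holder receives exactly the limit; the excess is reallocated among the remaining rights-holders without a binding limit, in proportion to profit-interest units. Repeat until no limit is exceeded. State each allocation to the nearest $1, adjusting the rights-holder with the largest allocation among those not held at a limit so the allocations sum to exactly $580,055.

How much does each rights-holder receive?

Nwosu: $113,489 · Lindqvist: $126,100 · Andrade: $340,466

Profit-interest units total: 19.
Pro-rata shares before constraints: Nwosu 91,587.63; Lindqvist 213,704.47; Andrade 274,762.89.
Held at cap: Lindqvist ($126,100); remaining pool $453,955 reallocated over remaining profit-interest units 12.
Shares after redistribution: Nwosu 113,488.75 → $113,489; Andrade 340,466.25 → $340,466.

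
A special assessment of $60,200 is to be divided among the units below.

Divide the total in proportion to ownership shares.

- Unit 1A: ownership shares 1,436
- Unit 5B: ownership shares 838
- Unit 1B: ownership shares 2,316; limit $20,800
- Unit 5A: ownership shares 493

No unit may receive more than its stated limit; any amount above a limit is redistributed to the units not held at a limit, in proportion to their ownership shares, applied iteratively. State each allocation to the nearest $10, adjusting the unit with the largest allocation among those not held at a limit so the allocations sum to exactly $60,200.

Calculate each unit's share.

Ownership shares total: 5,083.
Unconstrained shares: Unit 1A 17,007.12; Unit 5B 9,924.77; Unit 1B 27,429.31; Unit 5A 5,838.80.
Held at cap: Unit 1B ($20,800); remaining pool $39,400 reallocated over remaining ownership shares 2,767.
Shares after redistribution: Unit 1A 20,447.56 → $20,450; Unit 5B 11,932.49 → $11,930; Unit 5A 7,019.95 → $7,020.

Unit 1A: $20,450 · Unit 5B: $11,930 · Unit 1B: $20,800 · Unit 5A: $7,020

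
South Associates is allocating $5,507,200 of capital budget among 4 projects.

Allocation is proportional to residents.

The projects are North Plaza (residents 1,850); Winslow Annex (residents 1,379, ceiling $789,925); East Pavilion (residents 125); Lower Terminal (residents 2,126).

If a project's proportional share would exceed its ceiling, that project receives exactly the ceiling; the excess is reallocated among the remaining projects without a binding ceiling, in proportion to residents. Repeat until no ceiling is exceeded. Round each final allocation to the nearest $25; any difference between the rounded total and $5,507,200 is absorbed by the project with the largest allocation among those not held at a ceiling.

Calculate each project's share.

North Plaza: $2,128,000 | Winslow Annex: $789,925 | East Pavilion: $143,775 | Lower Terminal: $2,445,500

Sum of residents: 5,480.
Proportional shares (ignoring caps): North Plaza 1,859,182.48; Winslow Annex 1,385,844.67; East Pavilion 125,620.44; Lower Terminal 2,136,552.41.
Held at cap: Winslow Annex ($789,925); balance $4,717,275 reallocated over remaining residents 4,101.
Shares after redistribution: North Plaza 2,128,007.50 → $2,128,000; East Pavilion 143,784.29 → $143,775; Lower Terminal 2,445,483.21 → $2,445,475.
Rounding difference +$25 applied to Lower Terminal → $2,445,500.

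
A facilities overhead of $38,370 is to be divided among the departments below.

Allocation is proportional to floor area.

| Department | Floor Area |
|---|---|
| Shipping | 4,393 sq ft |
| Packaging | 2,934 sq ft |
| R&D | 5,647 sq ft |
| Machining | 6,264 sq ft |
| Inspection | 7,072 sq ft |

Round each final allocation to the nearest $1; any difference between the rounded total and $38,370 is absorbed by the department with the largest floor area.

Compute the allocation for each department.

Shipping: $6,407; Packaging: $4,279; R&D: $8,235; Machining: $9,135; Inspection: $10,314

Floor area total: 4,393 + 2,934 + 5,647 + 6,264 + 7,072 = 26,310.
Proportional shares: Shipping 6,406.67; Packaging 4,278.89; R&D 8,235.48; Machining 9,135.30; Inspection 10,313.67.
Rounded to nearest $1: Shipping $6,407; Packaging $4,279; R&D $8,235; Machining $9,135; Inspection $10,314. Sum = $38,370.
Rounded total matches; no reconciliation needed.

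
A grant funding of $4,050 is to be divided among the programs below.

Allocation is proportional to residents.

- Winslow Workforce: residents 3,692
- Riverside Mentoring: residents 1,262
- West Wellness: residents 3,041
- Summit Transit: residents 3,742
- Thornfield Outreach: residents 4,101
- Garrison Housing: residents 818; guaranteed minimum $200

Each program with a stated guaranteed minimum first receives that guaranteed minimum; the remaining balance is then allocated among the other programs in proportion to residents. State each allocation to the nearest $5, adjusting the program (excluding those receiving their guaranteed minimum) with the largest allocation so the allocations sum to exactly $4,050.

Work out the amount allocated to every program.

Winslow Workforce: $895 | Riverside Mentoring: $305 | West Wellness: $740 | Summit Transit: $910 | Thornfield Outreach: $1,000 | Garrison Housing: $200

Fund the minimums — Garrison Housing $200. Remaining pool $3,850.
Remaining pool split over remaining residents 15,838: Winslow Workforce 897.47 → $895; Riverside Mentoring 306.77 → $305; West Wellness 739.23 → $740; Summit Transit 909.63 → $910; Thornfield Outreach 996.90 → $995.
Rounding difference +$5 applied to Thornfield Outreach → $1,000.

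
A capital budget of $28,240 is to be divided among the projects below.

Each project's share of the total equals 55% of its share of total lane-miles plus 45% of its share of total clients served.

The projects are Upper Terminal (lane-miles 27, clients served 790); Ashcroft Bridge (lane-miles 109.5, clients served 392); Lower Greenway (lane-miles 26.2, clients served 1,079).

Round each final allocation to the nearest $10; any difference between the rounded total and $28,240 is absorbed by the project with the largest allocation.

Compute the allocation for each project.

Totals — lane-miles 162.7, clients served 2,261.
Combined weights (55% lane-miles + 45% clients served): Upper Terminal 0.2485; Ashcroft Bridge 0.4482; Lower Greenway 0.3033.
Raw shares: Upper Terminal 7,017.74; Ashcroft Bridge 12,656.56; Lower Greenway 8,565.70.
At nearest $10: Upper Terminal $7,020; Ashcroft Bridge $12,660; Lower Greenway $8,570. Sum = $28,250.
Difference $28,240 − $28,250 = −$10 applied to largest allocation (Ashcroft Bridge): Ashcroft Bridge becomes $12,650.

Upper Terminal: $7,020; Ashcroft Bridge: $12,650; Lower Greenway: $8,570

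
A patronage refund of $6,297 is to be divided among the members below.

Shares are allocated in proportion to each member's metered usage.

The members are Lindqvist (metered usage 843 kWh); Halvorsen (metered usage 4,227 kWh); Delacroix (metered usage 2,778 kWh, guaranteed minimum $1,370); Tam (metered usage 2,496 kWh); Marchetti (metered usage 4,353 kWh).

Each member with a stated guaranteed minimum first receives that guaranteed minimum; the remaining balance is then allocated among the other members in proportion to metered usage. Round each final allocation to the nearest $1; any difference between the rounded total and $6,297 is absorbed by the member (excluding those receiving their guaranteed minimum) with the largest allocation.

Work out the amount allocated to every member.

Minimums first: Delacroix $1,370. Remaining pool $4,927.
Remaining pool split over remaining metered usage 11,919: Lindqvist 348.47 → $348; Halvorsen 1,747.33 → $1,747; Tam 1,031.78 → $1,032; Marchetti 1,799.42 → $1,799.
Rounding difference +$1 applied to Marchetti → $1,800.

Lindqvist: $348 | Halvorsen: $1,747 | Delacroix: $1,370 | Tam: $1,032 | Marchetti: $1,800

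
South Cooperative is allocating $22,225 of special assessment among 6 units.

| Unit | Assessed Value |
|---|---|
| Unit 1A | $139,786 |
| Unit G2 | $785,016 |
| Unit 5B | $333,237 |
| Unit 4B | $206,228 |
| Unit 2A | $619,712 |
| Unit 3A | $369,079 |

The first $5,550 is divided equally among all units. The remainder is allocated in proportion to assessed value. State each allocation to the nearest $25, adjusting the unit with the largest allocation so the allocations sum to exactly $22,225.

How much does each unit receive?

Unit 1A: $1,875; Unit G2: $6,250; Unit 5B: $3,200; Unit 4B: $2,325; Unit 2A: $5,150; Unit 3A: $3,425

$5,550 shared equally gives $925 per unit.
Remainder $16,675 by assessed value (total 2,453,058): Unit 1A 950.21 → $950; Unit G2 5,336.25 → $5,325; Unit 5B 2,265.22 → $2,275; Unit 4B 1,401.86 → $1,400; Unit 2A 4,212.58 → $4,225; Unit 3A 2,508.87 → $2,500.
Totals: Unit 1A $925 + $950 = $1,875; Unit G2 $925 + $5,325 = $6,250; Unit 5B $925 + $2,275 = $3,200; Unit 4B $925 + $1,400 = $2,325; Unit 2A $925 + $4,225 = $5,150; Unit 3A $925 + $2,500 = $3,425.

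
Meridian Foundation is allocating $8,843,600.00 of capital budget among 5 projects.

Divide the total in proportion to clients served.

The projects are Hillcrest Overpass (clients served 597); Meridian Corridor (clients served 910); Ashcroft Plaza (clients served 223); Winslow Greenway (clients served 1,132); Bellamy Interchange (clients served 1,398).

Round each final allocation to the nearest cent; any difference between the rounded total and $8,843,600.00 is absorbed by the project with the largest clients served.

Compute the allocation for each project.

Clients served total: 597 + 910 + 223 + 1,132 + 1,398 = 4,260.
Unrounded shares: Hillcrest Overpass 1,239,349.5775; Meridian Corridor 1,889,125.8216; Ashcroft Plaza 462,939.6244; Winslow Greenway 2,349,989.4836; Bellamy Interchange 2,902,195.4930.
Rounded to nearest cent: Hillcrest Overpass $1,239,349.58; Meridian Corridor $1,889,125.82; Ashcroft Plaza $462,939.62; Winslow Greenway $2,349,989.48; Bellamy Interchange $2,902,195.49. Sum = $8,843,599.99.
Difference $8,843,600.00 − $8,843,599.99 = +$0.01 applied to largest clients served (Bellamy Interchange): Bellamy Interchange becomes $2,902,195.50.

Hillcrest Overpass: $1,239,349.58; Meridian Corridor: $1,889,125.82; Ashcroft Plaza: $462,939.62; Winslow Greenway: $2,349,989.48; Bellamy Interchange: $2,902,195.50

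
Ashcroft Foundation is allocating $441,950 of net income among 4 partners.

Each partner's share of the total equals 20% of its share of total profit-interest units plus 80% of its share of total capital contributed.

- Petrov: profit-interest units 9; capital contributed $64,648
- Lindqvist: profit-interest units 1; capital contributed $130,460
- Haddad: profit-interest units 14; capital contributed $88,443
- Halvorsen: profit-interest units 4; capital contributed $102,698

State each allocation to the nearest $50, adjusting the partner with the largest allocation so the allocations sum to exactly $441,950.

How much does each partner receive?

Totals — profit-interest units 28, capital contributed 386,249.
Blended shares (20% profit-interest units + 80% capital contributed): Petrov 0.1982; Lindqvist 0.2774; Haddad 0.2832; Halvorsen 0.2413.
Proportional shares: Petrov 87,587.79; Lindqvist 122,575.70; Haddad 125,152.90; Halvorsen 106,633.61.
At nearest $50: Petrov $87,600; Lindqvist $122,600; Haddad $125,150; Halvorsen $106,650. Sum = $442,000.
Difference $441,950 − $442,000 = −$50 applied to largest allocation (Haddad): Haddad becomes $125,100.

Petrov: $87,600; Lindqvist: $122,600; Haddad: $125,100; Halvorsen: $106,650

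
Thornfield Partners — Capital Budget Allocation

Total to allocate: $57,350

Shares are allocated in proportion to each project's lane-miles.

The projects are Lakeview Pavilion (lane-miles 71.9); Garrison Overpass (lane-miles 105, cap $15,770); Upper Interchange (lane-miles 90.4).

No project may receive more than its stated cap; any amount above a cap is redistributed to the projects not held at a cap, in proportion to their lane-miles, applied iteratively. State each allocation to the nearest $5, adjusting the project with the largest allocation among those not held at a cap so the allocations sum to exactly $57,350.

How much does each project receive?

Total lane-miles = 267.3.
Pro-rata shares before constraints: Lakeview Pavilion 15,426.36; Garrison Overpass 22,528.06; Upper Interchange 19,395.59.
Capped: Garrison Overpass ($15,770); balance $41,580 reallocated over remaining lane-miles 162.3.
Redistributed shares: Lakeview Pavilion 18,420.22 → $18,420; Upper Interchange 23,159.78 → $23,160.

Lakeview Pavilion: $18,420 | Garrison Overpass: $15,770 | Upper Interchange: $23,160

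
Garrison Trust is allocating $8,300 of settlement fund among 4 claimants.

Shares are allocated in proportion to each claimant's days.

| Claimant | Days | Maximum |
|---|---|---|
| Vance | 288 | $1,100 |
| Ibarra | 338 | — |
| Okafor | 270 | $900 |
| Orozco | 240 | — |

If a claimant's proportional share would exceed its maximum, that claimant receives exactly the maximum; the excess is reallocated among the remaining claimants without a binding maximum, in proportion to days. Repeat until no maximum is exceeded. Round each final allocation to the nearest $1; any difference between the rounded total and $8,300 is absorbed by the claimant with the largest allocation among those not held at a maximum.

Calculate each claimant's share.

Vance: $1,100 | Ibarra: $3,684 | Okafor: $900 | Orozco: $2,616

Days total: 1,136.
Pro-rata shares before constraints: Vance 2,104.23; Ibarra 2,469.54; Okafor 1,972.71; Orozco 1,753.52.
Cap binds for Vance ($1,100), Okafor ($900); residual $6,300 reallocated over remaining days 578.
Remaining shares: Ibarra 3,684.08 → $3,684; Orozco 2,615.92 → $2,616.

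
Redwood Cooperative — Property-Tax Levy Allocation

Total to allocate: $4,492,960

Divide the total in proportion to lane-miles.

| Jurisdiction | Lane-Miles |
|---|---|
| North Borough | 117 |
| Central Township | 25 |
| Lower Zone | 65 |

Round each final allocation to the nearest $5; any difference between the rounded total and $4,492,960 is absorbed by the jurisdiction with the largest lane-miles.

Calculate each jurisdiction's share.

North Borough: $2,539,495 | Central Township: $542,630 | Lower Zone: $1,410,835

Lane-miles total: 207.
Proportional shares: North Borough 117/207 × $4,492,960 = 2,539,499.13; Central Township 25/207 × $4,492,960 = 542,628.02; Lower Zone 65/207 × $4,492,960 = 1,410,832.85.
At nearest $5: North Borough $2,539,500; Central Township $542,630; Lower Zone $1,410,835. Sum = $4,492,965.
Difference $4,492,960 − $4,492,965 = −$5 applied to largest lane-miles (North Borough): North Borough becomes $2,539,495.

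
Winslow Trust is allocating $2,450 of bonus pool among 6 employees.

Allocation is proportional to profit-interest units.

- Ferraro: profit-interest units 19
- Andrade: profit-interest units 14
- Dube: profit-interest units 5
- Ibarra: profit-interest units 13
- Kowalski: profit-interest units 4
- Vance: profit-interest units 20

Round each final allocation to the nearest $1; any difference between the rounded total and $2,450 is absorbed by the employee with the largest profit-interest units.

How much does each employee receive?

Ferraro: $621; Andrade: $457; Dube: $163; Ibarra: $425; Kowalski: $131; Vance: $653

Sum of profit-interest units: 19 + 14 + 5 + 13 + 4 + 20 = 75.
Unrounded shares: Ferraro 620.67; Andrade 457.33; Dube 163.33; Ibarra 424.67; Kowalski 130.67; Vance 653.33.
At nearest $1: Ferraro $621; Andrade $457; Dube $163; Ibarra $425; Kowalski $131; Vance $653. Sum = $2,450.
Rounded total matches; no reconciliation needed.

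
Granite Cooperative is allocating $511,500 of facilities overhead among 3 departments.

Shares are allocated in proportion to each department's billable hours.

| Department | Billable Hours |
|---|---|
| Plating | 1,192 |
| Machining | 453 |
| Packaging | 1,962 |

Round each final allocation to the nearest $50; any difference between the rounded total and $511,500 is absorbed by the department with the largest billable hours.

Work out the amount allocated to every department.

Combined billable hours = 3,607.
Pro-rata amounts: Plating 1,192/3,607 × $511,500 = 169,034.65; Machining 453/3,607 × $511,500 = 64,238.84; Packaging 1,962/3,607 × $511,500 = 278,226.50.
Rounded to nearest $50: Plating $169,050; Machining $64,250; Packaging $278,250. Sum = $511,550.
Difference $511,500 − $511,550 = −$50 applied to largest billable hours (Packaging): Packaging becomes $278,200.

Plating: $169,050; Machining: $64,250; Packaging: $278,200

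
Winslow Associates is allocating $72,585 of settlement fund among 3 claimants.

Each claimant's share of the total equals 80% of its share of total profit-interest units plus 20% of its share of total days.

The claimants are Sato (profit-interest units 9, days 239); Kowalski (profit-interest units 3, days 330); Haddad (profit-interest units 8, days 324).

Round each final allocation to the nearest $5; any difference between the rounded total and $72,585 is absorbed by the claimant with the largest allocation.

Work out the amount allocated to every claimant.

Profit-interest units total 20; days total 893.
Blended shares (80% profit-interest units + 20% days): Sato 0.4135; Kowalski 0.1939; Haddad 0.3926.
Unrounded shares: Sato 30,015.89; Kowalski 14,074.82; Haddad 28,494.29.
At nearest $5: Sato $30,015; Kowalski $14,075; Haddad $28,495. Sum = $72,585.
Sum already equals the total — no adjustment.

Sato: $30,015 · Kowalski: $14,075 · Haddad: $28,495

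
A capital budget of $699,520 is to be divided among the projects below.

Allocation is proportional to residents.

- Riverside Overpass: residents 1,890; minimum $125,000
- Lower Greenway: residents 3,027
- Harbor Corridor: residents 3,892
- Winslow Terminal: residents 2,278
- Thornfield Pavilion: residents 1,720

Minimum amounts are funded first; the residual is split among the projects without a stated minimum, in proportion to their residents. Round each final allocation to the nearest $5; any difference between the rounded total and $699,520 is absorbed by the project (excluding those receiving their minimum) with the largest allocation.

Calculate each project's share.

Riverside Overpass: $125,000 · Lower Greenway: $159,300 · Harbor Corridor: $204,825 · Winslow Terminal: $119,880 · Thornfield Pavilion: $90,515

Fund the minimums — Riverside Overpass $125,000. Balance $574,520.
Balance split over remaining residents 10,917: Lower Greenway 159,299.44 → $159,300; Harbor Corridor 204,821.09 → $204,820; Winslow Terminal 119,882.44 → $119,880; Thornfield Pavilion 90,517.03 → $90,515.
Rounding difference +$5 applied to Harbor Corridor → $204,825.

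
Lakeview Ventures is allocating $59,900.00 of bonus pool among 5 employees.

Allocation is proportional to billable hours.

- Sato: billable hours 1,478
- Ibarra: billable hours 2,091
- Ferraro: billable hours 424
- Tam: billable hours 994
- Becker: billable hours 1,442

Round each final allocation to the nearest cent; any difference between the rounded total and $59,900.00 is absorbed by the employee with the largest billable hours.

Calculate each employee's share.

Sum of billable hours: 1,478 + 2,091 + 424 + 994 + 1,442 = 6,429.
Unrounded shares: Sato 13,770.7575; Ibarra 19,482.1745; Ferraro 3,950.4744; Tam 9,261.2537; Becker 13,435.3399.
After rounding (cent): Sato $13,770.76; Ibarra $19,482.17; Ferraro $3,950.47; Tam $9,261.25; Becker $13,435.34. Sum = $59,899.99.
Difference $59,900.00 − $59,899.99 = +$0.01 applied to largest billable hours (Ibarra): Ibarra becomes $19,482.18.

Sato: $13,770.76 · Ibarra: $19,482.18 · Ferraro: $3,950.47 · Tam: $9,261.25 · Becker: $13,435.34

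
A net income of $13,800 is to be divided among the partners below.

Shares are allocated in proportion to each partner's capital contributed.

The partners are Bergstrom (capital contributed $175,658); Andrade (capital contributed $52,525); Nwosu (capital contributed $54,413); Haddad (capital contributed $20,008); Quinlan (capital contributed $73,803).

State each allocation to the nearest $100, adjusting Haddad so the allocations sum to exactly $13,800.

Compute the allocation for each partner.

Sum of capital contributed: 376,407.
Unrounded shares: Bergstrom 175,658/376,407 × $13,800 = 6,440.05; Andrade 52,525/376,407 × $13,800 = 1,925.69; Nwosu 54,413/376,407 × $13,800 = 1,994.91; Haddad 20,008/376,407 × $13,800 = 733.54; Quinlan 73,803/376,407 × $13,800 = 2,705.80.
At nearest $100: Bergstrom $6,400; Andrade $1,900; Nwosu $2,000; Haddad $700; Quinlan $2,700. Sum = $13,700.
Difference $13,800 − $13,700 = +$100 applied to Haddad: Haddad becomes $800.

Bergstrom: $6,400 | Andrade: $1,900 | Nwosu: $2,000 | Haddad: $800 | Quinlan: $2,700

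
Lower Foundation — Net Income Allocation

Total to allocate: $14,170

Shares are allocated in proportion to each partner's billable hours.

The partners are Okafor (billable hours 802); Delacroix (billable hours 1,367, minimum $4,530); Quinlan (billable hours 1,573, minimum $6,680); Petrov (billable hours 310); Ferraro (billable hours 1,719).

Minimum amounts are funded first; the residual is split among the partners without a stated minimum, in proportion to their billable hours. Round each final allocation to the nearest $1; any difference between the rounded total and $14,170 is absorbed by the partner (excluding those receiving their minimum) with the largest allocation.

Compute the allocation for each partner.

Okafor: $839 · Delacroix: $4,530 · Quinlan: $6,680 · Petrov: $324 · Ferraro: $1,797

Minimums first: Delacroix $4,530; Quinlan $6,680. Remaining pool $2,960.
Remaining pool split over remaining billable hours 2,831: Okafor 838.54 → $839; Petrov 324.13 → $324; Ferraro 1,797.33 → $1,797.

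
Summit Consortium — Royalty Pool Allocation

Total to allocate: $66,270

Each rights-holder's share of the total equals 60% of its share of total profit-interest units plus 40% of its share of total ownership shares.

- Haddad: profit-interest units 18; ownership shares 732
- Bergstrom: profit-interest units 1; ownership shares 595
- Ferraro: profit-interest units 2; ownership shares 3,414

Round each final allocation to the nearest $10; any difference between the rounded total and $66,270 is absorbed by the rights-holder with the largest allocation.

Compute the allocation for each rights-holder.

Totals — profit-interest units 21, ownership shares 4,741.
Composite weights (60% profit-interest units + 40% ownership shares): Haddad 0.5760; Bergstrom 0.0788; Ferraro 0.3452.
Proportional shares: Haddad 38,174.49; Bergstrom 5,220.21; Ferraro 22,875.30.
After rounding ($10): Haddad $38,170; Bergstrom $5,220; Ferraro $22,880. Sum = $66,270.
No rounding difference to absorb.

Haddad: $38,170; Bergstrom: $5,220; Ferraro: $22,880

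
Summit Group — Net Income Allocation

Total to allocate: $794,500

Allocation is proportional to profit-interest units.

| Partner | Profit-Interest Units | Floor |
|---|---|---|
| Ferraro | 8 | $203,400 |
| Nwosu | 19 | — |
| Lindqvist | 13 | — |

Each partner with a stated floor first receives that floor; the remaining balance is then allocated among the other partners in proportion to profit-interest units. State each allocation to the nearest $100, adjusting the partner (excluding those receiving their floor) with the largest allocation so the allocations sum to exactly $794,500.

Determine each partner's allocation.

Ferraro: $203,400; Nwosu: $351,000; Lindqvist: $240,100

Fund the minimums — Ferraro $203,400. Balance $591,100.
Balance split over remaining profit-interest units 32: Nwosu 350,965.62 → $351,000; Lindqvist 240,134.38 → $240,100.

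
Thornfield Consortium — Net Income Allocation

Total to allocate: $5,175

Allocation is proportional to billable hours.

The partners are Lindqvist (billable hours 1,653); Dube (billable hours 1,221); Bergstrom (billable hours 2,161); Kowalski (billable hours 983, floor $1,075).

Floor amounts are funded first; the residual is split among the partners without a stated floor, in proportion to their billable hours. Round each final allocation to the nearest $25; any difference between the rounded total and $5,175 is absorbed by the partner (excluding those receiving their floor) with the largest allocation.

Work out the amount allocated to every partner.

Lindqvist: $1,350 | Dube: $1,000 | Bergstrom: $1,750 | Kowalski: $1,075

Guaranteed amounts: Kowalski $1,075. Remaining pool $4,100.
Remaining pool split over remaining billable hours 5,035: Lindqvist 1,346.04 → $1,350; Dube 994.26 → $1,000; Bergstrom 1,759.70 → $1,750.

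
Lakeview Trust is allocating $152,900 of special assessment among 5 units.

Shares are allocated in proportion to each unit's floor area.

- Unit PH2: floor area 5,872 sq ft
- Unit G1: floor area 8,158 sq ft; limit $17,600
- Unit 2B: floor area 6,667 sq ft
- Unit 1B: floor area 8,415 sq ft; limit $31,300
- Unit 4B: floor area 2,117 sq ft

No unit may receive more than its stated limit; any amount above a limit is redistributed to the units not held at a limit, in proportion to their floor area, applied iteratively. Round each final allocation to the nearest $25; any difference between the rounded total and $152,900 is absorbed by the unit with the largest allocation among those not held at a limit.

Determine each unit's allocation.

Floor area total: 31,229.
Unconstrained shares: Unit PH2 28,749.84; Unit G1 39,942.30; Unit 2B 32,642.23; Unit 1B 41,200.60; Unit 4B 10,365.02.
Capped: Unit G1 ($17,600), Unit 1B ($31,300); balance $104,000 reallocated over remaining floor area 14,656.
Remaining shares: Unit PH2 41,668.12 → $41,675; Unit 2B 47,309.50 → $47,300; Unit 4B 15,022.38 → $15,025.

Unit PH2: $41,675 | Unit G1: $17,600 | Unit 2B: $47,300 | Unit 1B: $31,300 | Unit 4B: $15,025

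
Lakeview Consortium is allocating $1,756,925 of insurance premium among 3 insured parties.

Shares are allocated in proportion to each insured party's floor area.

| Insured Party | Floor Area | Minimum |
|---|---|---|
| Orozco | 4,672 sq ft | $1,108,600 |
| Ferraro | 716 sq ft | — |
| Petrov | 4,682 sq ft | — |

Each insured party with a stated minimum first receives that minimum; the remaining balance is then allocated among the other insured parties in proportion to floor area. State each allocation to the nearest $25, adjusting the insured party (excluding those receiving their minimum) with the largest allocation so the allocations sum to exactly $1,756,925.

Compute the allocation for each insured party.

Minimums first: Orozco $1,108,600. Remaining pool $648,325.
Remaining pool split over remaining floor area 5,398: Ferraro 85,994.94 → $86,000; Petrov 562,330.06 → $562,325.

Orozco: $1,108,600 | Ferraro: $86,000 | Petrov: $562,325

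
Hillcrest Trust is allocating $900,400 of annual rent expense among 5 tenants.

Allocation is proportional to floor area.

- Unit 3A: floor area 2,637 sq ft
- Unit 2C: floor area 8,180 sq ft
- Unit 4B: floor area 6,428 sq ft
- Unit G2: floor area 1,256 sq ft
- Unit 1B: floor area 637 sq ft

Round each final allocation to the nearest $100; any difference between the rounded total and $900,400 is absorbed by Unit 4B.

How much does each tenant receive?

Unit 3A: $124,100 · Unit 2C: $384,900 · Unit 4B: $302,300 · Unit G2: $59,100 · Unit 1B: $30,000

Combined floor area = 19,138.
Proportional shares: Unit 3A 2,637/19,138 × $900,400 = 124,064.94; Unit 2C 8,180/19,138 × $900,400 = 384,850.66; Unit 4B 6,428/19,138 × $900,400 = 302,422.99; Unit G2 1,256/19,138 × $900,400 = 59,091.98; Unit 1B 637/19,138 × $900,400 = 29,969.42.
At nearest $100: Unit 3A $124,100; Unit 2C $384,900; Unit 4B $302,400; Unit G2 $59,100; Unit 1B $30,000. Sum = $900,500.
Difference $900,400 − $900,500 = −$100 applied to Unit 4B: Unit 4B becomes $302,300.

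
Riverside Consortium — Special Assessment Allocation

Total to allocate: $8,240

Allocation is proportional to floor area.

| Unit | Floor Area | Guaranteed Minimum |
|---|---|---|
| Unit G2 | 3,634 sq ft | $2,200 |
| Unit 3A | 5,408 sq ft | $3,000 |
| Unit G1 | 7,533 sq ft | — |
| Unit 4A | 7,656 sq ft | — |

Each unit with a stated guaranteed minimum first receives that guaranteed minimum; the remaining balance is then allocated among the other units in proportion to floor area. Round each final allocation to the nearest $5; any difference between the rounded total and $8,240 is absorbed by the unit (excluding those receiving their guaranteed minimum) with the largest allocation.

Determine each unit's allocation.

Unit G2: $2,200 | Unit 3A: $3,000 | Unit G1: $1,510 | Unit 4A: $1,530

Minimums first: Unit G2 $2,200; Unit 3A $3,000. Balance $3,040.
Balance split over remaining floor area 15,189: Unit G1 1,507.69 → $1,510; Unit 4A 1,532.31 → $1,530.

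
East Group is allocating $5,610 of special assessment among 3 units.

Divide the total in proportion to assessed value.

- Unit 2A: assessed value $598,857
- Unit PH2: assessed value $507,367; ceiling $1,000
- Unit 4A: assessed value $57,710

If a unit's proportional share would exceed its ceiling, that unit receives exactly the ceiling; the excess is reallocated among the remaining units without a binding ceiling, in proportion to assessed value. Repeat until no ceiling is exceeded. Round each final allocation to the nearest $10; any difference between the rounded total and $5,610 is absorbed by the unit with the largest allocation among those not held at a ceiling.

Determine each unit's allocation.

Unit 2A: $4,200; Unit PH2: $1,000; Unit 4A: $410

Total assessed value = 1,163,934.
Pro-rata shares before constraints: Unit 2A 2,886.41; Unit PH2 2,445.44; Unit 4A 278.15.
Capped: Unit PH2 ($1,000); remaining pool $4,610 reallocated over remaining assessed value 656,567.
Redistributed shares: Unit 2A 4,204.80 → $4,200; Unit 4A 405.20 → $410.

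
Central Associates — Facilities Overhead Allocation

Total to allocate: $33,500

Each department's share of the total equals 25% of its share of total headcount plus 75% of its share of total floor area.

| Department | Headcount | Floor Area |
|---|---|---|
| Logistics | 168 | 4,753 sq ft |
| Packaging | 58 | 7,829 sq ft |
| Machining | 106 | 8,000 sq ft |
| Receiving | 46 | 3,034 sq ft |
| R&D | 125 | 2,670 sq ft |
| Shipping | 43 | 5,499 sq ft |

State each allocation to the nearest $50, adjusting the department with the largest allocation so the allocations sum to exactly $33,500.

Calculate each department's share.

Logistics: $6,350; Packaging: $7,100; Machining: $7,900; Receiving: $3,100; R&D: $4,050; Shipping: $5,000

Headcount total 546; floor area total 31,785.
Composite weights (25% headcount + 75% floor area): Logistics 0.1891; Packaging 0.2113; Machining 0.2373; Receiving 0.0927; R&D 0.1202; Shipping 0.1494.
Pro-rata amounts: Logistics 6,334.01; Packaging 7,078.22; Machining 7,949.65; Receiving 3,103.86; R&D 4,027.90; Shipping 5,006.35.
At nearest $50: Logistics $6,350; Packaging $7,100; Machining $7,950; Receiving $3,100; R&D $4,050; Shipping $5,000. Sum = $33,550.
Difference $33,500 − $33,550 = −$50 applied to largest allocation (Machining): Machining becomes $7,900.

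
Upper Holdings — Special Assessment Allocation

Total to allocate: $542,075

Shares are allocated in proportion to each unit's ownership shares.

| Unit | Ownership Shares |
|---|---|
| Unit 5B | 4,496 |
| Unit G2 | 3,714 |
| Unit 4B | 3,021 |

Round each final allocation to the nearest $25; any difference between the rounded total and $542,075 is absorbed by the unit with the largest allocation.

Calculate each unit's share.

Combined ownership shares = 11,231.
Raw shares: Unit 5B 4,496/11,231 × $542,075 = 217,003.76; Unit G2 3,714/11,231 × $542,075 = 179,259.78; Unit 4B 3,021/11,231 × $542,075 = 145,811.47.
Rounded to nearest $25: Unit 5B $217,000; Unit G2 $179,250; Unit 4B $145,800. Sum = $542,050.
Difference $542,075 − $542,050 = +$25 applied to largest allocation (Unit 5B): Unit 5B becomes $217,025.

Unit 5B: $217,025; Unit G2: $179,250; Unit 4B: $145,800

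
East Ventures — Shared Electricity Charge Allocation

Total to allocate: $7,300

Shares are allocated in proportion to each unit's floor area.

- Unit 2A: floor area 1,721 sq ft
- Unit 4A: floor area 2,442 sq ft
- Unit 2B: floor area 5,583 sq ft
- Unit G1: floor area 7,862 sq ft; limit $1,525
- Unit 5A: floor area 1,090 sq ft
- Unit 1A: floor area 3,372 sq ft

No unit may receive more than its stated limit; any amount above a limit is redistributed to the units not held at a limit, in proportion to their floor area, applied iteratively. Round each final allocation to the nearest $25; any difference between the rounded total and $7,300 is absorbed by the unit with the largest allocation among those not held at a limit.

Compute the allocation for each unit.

Unit 2A: $700 | Unit 4A: $1,000 | Unit 2B: $2,250 | Unit G1: $1,525 | Unit 5A: $450 | Unit 1A: $1,375

Floor area total: 22,070.
Pro-rata shares before constraints: Unit 2A 569.25; Unit 4A 807.73; Unit 2B 1,846.67; Unit G1 2,600.48; Unit 5A 360.53; Unit 1A 1,115.34.
Capped: Unit G1 ($1,525); residual $5,775 reallocated over remaining floor area 14,208.
Redistributed shares: Unit 2A 699.52 → $700; Unit 4A 992.58 → $1,000; Unit 2B 2,269.27 → $2,275; Unit 5A 443.04 → $450; Unit 1A 1,370.59 → $1,375.
Rounding difference −$25 applied to Unit 2B → $2,250.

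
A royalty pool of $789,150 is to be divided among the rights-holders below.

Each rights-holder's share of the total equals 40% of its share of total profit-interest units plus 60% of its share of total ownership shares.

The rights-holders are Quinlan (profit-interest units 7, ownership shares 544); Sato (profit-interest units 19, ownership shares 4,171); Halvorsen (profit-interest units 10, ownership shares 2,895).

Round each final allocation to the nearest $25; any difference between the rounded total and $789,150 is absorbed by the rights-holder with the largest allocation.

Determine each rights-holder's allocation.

Quinlan: $95,225; Sato: $426,125; Halvorsen: $267,800

Totals — profit-interest units 36, ownership shares 7,610.
Combined weights (40% profit-interest units + 60% ownership shares): Quinlan 0.1207; Sato 0.5400; Halvorsen 0.3394.
Unrounded shares: Quinlan 95,225.71; Sato 426,115.65; Halvorsen 267,808.64.
Rounded to nearest $25: Quinlan $95,225; Sato $426,125; Halvorsen $267,800. Sum = $789,150.
Sum already equals the total — no adjustment.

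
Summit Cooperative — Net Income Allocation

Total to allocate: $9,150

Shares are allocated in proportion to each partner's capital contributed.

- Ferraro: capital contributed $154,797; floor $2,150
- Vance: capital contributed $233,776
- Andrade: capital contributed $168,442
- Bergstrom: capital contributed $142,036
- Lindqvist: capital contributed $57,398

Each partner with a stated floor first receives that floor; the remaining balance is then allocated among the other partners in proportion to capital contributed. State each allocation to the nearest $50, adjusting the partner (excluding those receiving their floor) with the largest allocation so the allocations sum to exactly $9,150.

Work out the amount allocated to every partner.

Fund the minimums — Ferraro $2,150. Remaining pool $7,000.
Remaining pool split over remaining capital contributed 601,652: Vance 2,719.90 → $2,700; Andrade 1,959.76 → $1,950; Bergstrom 1,652.54 → $1,650; Lindqvist 667.80 → $650.
Rounding difference +$50 applied to Vance → $2,750.

Ferraro: $2,150; Vance: $2,750; Andrade: $1,950; Bergstrom: $1,650; Lindqvist: $650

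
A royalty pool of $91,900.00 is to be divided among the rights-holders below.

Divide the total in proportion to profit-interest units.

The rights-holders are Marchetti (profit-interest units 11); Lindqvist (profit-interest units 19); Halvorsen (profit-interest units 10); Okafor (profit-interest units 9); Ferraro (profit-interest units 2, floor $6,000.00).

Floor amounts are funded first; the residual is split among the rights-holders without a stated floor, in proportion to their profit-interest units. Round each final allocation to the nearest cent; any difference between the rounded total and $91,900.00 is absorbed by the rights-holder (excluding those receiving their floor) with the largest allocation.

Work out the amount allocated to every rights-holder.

Marchetti: $19,283.67; Lindqvist: $33,308.17; Halvorsen: $17,530.61; Okafor: $15,777.55; Ferraro: $6,000.00

Fund the minimums — Ferraro $6,000.00. Residual $85,900.00.
Residual split over remaining profit-interest units 49: Marchetti 19,283.6735 → $19,283.67; Lindqvist 33,308.1633 → $33,308.16; Halvorsen 17,530.6122 → $17,530.61; Okafor 15,777.5510 → $15,777.55.
Rounding difference +$0.01 applied to Lindqvist → $33,308.17.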